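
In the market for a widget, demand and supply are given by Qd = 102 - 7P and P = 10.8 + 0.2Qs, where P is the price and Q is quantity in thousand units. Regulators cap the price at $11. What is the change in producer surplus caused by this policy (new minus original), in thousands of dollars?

Rearranging supply gives Qs = 5P - 54. Without the control the market clears where 102 - 7P = 5P - 54, i.e. P* = 13 and Q* = 11.
Because the ceiling (11) lies below the market-clearing price, it is binding.
At P = 11: Qd = 102 - 7·11 = 25 and Qs = 5·11 - 54 = 1.
Producer surplus without the control is ½ · (13 - 10.8) · 11 = 12.1.
With the ceiling, producers sell 1 units at 11, so PS = ½ · (11 - 10.8) · 1 = 0.1.
Change in producer surplus = 0.1 - 12.1 = -12.

-12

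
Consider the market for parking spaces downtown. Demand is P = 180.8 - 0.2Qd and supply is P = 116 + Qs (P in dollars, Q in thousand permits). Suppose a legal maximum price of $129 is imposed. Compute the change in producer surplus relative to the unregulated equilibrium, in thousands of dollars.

Rearranging demand gives Qd = 904 - 5P; rearranging supply gives Qs = P - 116. Setting quantity demanded equal to quantity supplied, 904 - 5P = P - 116, gives P* = 170 and Q* = 54.
The ceiling of 129 is below the equilibrium price 170, so it binds.
At P = 129: Qd = 904 - 5·129 = 259 and Qs = 129 - 116 = 13.
Producer surplus without the control is ½ · (170 - 116) · 54 = 1458.
With the ceiling, producers sell 13 units at 129, so PS = ½ · (129 - 116) · 13 = 84.5.
Change in producer surplus = 84.5 - 1458 = -1373.5.

-1373.5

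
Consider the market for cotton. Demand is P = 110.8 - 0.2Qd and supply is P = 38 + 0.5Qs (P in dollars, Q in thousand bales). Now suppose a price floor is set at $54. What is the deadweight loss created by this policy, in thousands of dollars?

0

Rearranging demand gives Qd = 554 - 5P; rearranging supply gives Qs = 2P - 76. Without the control the market clears where 554 - 5P = 2P - 76, i.e. P* = 90 and Q* = 104.
Since 54 is below P* = 90, the floor does not bind and the free-market outcome prevails.
Since the control does not bind, no trades are prevented and deadweight loss is zero.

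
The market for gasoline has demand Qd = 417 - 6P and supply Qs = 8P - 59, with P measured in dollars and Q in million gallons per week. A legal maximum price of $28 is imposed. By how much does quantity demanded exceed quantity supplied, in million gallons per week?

84

Equilibrium: 417 - 6P = 8P - 59, so 476 = 14P and P* = 34, Q* = 213.
Because the ceiling (28) lies below the market-clearing price, it is binding.
At P = 28: Qd = 417 - 6·28 = 249 and Qs = 8·28 - 59 = 165.
Shortage = Qd - Qs = 249 - 165 = 84.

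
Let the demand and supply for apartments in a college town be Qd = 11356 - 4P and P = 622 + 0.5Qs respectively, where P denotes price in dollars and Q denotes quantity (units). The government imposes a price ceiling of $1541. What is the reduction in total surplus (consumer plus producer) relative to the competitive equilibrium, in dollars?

Rearranging supply gives Qs = 2P - 1244. Without the control the market clears where 11356 - 4P = 2P - 1244, i.e. P* = 2100 and Q* = 2956.
Since 1541 < 2100, the ceiling is binding.
At P = 1541: Qd = 11356 - 4·1541 = 5192 and Qs = 2·1541 - 1244 = 1838.
Quantity traded falls to 1838. At Q = 1838 the demand price is (11356 - 1838)/4 = 2379.5 and the supply price is (1244 + 1838)/2 = 1541.
Deadweight loss = ½ · (2379.5 - 1541) · (2956 - 1838) = ½ · 838.5 · 1118 = 468721.5.

468721.5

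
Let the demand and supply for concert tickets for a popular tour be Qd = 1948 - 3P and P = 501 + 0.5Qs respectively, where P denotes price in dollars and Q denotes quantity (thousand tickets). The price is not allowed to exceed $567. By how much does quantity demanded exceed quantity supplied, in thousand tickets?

115

Rearranging supply gives Qs = 2P - 1002. In a free market, 1948 - 3P = 2P - 1002 gives the equilibrium P* = 590, Q* = 178.
Since 567 < 590, the ceiling is binding.
At P = 567: Qd = 1948 - 3·567 = 247 and Qs = 2·567 - 1002 = 132.
Shortage = Qd - Qs = 247 - 132 = 115.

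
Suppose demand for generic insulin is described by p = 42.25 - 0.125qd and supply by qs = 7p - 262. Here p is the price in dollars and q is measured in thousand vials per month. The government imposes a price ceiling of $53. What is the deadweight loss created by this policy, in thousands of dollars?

Rearranging demand gives qd = 338 - 8p. Setting quantity demanded equal to quantity supplied, 338 - 8p = 7p - 262, gives p* = 40 and q* = 18.
Since 53 is above p* = 40, the ceiling does not bind and the free-market outcome prevails.
Since the control does not bind, no trades are prevented and deadweight loss is zero.

0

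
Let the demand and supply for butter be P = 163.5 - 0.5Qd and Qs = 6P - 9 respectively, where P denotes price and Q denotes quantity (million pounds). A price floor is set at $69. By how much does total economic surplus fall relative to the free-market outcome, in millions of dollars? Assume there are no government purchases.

972

Rearranging demand gives Qd = 327 - 2P. Equilibrium: 327 - 2P = 6P - 9, so 336 = 8P and P* = 42, Q* = 243.
The floor of 69 is above the equilibrium price 42, so it binds.
At P = 69: Qd = 327 - 2·69 = 189 and Qs = 6·69 - 9 = 405.
Quantity traded falls to 189. At Q = 189 the demand price is (327 - 189)/2 = 69 and the supply price is (9 + 189)/6 = 33.
Deadweight loss = ½ · (69 - 33) · (243 - 189) = ½ · 36 · 54 = 972.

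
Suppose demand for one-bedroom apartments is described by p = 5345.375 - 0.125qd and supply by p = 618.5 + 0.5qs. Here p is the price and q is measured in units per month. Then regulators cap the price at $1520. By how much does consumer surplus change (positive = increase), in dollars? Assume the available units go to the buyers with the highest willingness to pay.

Rearranging demand gives qd = 42763 - 8p; rearranging supply gives qs = 2p - 1237. In a free market, 42763 - 8p = 2p - 1237 gives the equilibrium p* = 4400, q* = 7563.
Since 1520 < 4400, the ceiling is binding.
At p = 1520: qd = 42763 - 8·1520 = 30603 and qs = 2·1520 - 1237 = 1803.
Consumer surplus without the control is ½ · (5345.375 - 4400) · 7563 = 3574935.5625.
With the ceiling, 1803 units are sold at 1520 (assume they go to the highest-value buyers). The demand price at q = 1803 is 5120, so CS = ½ · [(5345.375 - 1520) + (5120 - 1520)] · 1803 = 6693975.5625.
Change in consumer surplus = 6693975.5625 - 3574935.5625 = 3119040.

3119040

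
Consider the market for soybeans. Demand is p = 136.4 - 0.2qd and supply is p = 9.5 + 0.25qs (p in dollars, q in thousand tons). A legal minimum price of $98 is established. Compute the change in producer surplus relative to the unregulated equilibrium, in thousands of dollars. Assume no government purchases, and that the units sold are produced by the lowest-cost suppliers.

Rearranging demand gives qd = 682 - 5p; rearranging supply gives qs = 4p - 38. Equilibrium: 682 - 5p = 4p - 38, so 720 = 9p and p* = 80, q* = 282.
Because the floor (98) lies above the market-clearing price, it is binding.
At p = 98: qd = 682 - 5·98 = 192 and qs = 4·98 - 38 = 354.
Producer surplus without the control is ½ · (80 - 9.5) · 282 = 9940.5.
With the floor, 192 units are sold at 98. The supply price at q = 192 is 57.5, so PS = ½ · [(98 - 9.5) + (98 - 57.5)] · 192 = 12384.
Change in producer surplus = 12384 - 9940.5 = 2443.5.

2443.5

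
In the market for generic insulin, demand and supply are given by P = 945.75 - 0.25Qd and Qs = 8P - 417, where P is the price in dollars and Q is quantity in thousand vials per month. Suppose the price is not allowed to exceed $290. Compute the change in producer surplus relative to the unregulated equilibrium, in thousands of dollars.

Rearranging demand gives Qd = 3783 - 4P. In a free market, 3783 - 4P = 8P - 417 gives the equilibrium P* = 350, Q* = 2383.
The ceiling of 290 is below the equilibrium price 350, so it binds.
At P = 290: Qd = 3783 - 4·290 = 2623 and Qs = 8·290 - 417 = 1903.
Producer surplus without the control is ½ · (350 - 52.125) · 2383 = 354918.0625.
With the ceiling, producers sell 1903 units at 290, so PS = ½ · (290 - 52.125) · 1903 = 226338.0625.
Change in producer surplus = 226338.0625 - 354918.0625 = -128580.

-128580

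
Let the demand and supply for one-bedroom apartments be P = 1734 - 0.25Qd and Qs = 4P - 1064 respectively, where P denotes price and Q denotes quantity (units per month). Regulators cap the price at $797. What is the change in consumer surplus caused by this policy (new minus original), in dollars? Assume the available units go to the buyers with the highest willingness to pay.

Rearranging demand gives Qd = 6936 - 4P. Without the control the market clears where 6936 - 4P = 4P - 1064, i.e. P* = 1000 and Q* = 2936.
Since 797 < 1000, the ceiling is binding.
At P = 797: Qd = 6936 - 4·797 = 3748 and Qs = 4·797 - 1064 = 2124.
Consumer surplus without the control is ½ · (1734 - 1000) · 2936 = 1077512.
With the ceiling, 2124 units are sold at 797 (assume they go to the highest-value buyers). The demand price at Q = 2124 is 1203, so CS = ½ · [(1734 - 797) + (1203 - 797)] · 2124 = 1426266.
Change in consumer surplus = 1426266 - 1077512 = 348754.

348754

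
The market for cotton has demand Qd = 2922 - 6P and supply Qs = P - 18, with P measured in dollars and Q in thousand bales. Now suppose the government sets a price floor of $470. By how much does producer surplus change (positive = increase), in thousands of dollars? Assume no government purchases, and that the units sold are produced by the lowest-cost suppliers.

Equilibrium: 2922 - 6P = P - 18, so 2940 = 7P and P* = 420, Q* = 402.
Because the floor (470) lies above the market-clearing price, it is binding.
At P = 470: Qd = 2922 - 6·470 = 102 and Qs = 470 - 18 = 452.
Producer surplus without the control is ½ · (420 - 18) · 402 = 80802.
With the floor, 102 units are sold at 470. The supply price at Q = 102 is 120, so PS = ½ · [(470 - 18) + (470 - 120)] · 102 = 40902.
Change in producer surplus = 40902 - 80802 = -39900.

-39900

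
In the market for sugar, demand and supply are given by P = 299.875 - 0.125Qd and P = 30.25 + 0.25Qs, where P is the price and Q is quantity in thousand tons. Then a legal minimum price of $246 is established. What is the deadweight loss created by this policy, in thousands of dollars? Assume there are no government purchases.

Rearranging demand gives Qd = 2399 - 8P; rearranging supply gives Qs = 4P - 121. In a free market, 2399 - 8P = 4P - 121 gives the equilibrium P* = 210, Q* = 719.
The floor of 246 is above the equilibrium price 210, so it binds.
At P = 246: Qd = 2399 - 8·246 = 431 and Qs = 4·246 - 121 = 863.
Quantity traded falls to 431. At Q = 431 the demand price is (2399 - 431)/8 = 246 and the supply price is (121 + 431)/4 = 138.
Deadweight loss = ½ · (246 - 138) · (719 - 431) = ½ · 108 · 288 = 15552.

15552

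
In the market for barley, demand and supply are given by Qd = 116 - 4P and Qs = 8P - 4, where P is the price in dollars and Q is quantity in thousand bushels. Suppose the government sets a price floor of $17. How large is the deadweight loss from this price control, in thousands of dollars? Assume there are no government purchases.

Without the control the market clears where 116 - 4P = 8P - 4, i.e. P* = 10 and Q* = 76.
The floor of 17 is above the equilibrium price 10, so it binds.
At P = 17: Qd = 116 - 4·17 = 48 and Qs = 8·17 - 4 = 132.
Quantity traded falls to 48. At Q = 48 the demand price is (116 - 48)/4 = 17 and the supply price is (4 + 48)/8 = 6.5.
Deadweight loss = ½ · (17 - 6.5) · (76 - 48) = ½ · 10.5 · 28 = 147.

147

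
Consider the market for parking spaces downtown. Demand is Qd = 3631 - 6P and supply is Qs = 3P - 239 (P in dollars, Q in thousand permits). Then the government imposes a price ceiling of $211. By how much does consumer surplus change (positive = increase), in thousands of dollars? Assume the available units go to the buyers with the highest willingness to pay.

50315.25

Without the control the market clears where 3631 - 6P = 3P - 239, i.e. P* = 430 and Q* = 1051.
Because the ceiling (211) lies below the market-clearing price, it is binding.
At P = 211: Qd = 3631 - 6·211 = 2365 and Qs = 3·211 - 239 = 394.
Consumer surplus without the control is ½ · (3631/6 - 430) · 1051 = 1104601/12.
With the ceiling, 394 units are sold at 211 (assume they go to the highest-value buyers). The demand price at Q = 394 is 539.5, so CS = ½ · [(3631/6 - 211) + (539.5 - 211)] · 394 = 427096/3.
Change in consumer surplus = 427096/3 - 1104601/12 = 50315.25.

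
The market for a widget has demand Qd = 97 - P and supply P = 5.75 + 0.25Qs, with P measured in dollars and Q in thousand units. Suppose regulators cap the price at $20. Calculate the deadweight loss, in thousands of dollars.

160

Rearranging supply gives Qs = 4P - 23. Setting quantity demanded equal to quantity supplied, 97 - P = 4P - 23, gives P* = 24 and Q* = 73.
Because the ceiling (20) lies below the market-clearing price, it is binding.
At P = 20: Qd = 97 - 20 = 77 and Qs = 4·20 - 23 = 57.
Quantity traded falls to 57. At Q = 57 the demand price is 97 - 57 = 40 and the supply price is (23 + 57)/4 = 20.
Deadweight loss = ½ · (40 - 20) · (73 - 57) = ½ · 20 · 16 = 160.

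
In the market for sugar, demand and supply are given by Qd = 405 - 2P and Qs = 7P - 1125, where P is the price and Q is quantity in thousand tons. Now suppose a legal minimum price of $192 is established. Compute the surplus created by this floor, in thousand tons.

In a free market, 405 - 2P = 7P - 1125 gives the equilibrium P* = 170, Q* = 65.
Since 192 > 170, the floor is binding.
At P = 192: Qd = 405 - 2·192 = 21 and Qs = 7·192 - 1125 = 219.
Surplus = Qs - Qd = 219 - 21 = 198.

198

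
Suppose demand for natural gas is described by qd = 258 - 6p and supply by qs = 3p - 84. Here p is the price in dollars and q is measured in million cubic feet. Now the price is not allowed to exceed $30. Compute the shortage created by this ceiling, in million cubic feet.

In a free market, 258 - 6p = 3p - 84 gives the equilibrium p* = 38, q* = 30.
Because the ceiling (30) lies below the market-clearing price, it is binding.
At p = 30: qd = 258 - 6·30 = 78 and qs = 3·30 - 84 = 6.
Shortage = qd - qs = 78 - 6 = 72.

72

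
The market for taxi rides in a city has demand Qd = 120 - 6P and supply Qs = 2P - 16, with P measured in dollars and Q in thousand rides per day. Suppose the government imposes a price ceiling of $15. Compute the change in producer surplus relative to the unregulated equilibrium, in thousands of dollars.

-32

In a free market, 120 - 6P = 2P - 16 gives the equilibrium P* = 17, Q* = 18.
Since 15 < 17, the ceiling is binding.
At P = 15: Qd = 120 - 6·15 = 30 and Qs = 2·15 - 16 = 14.
Producer surplus without the control is ½ · (17 - 8) · 18 = 81.
With the ceiling, producers sell 14 units at 15, so PS = ½ · (15 - 8) · 14 = 49.
Change in producer surplus = 49 - 81 = -32.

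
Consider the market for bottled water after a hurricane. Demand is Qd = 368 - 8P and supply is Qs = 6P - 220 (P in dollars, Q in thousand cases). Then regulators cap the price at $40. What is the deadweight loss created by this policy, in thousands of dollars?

Setting quantity demanded equal to quantity supplied, 368 - 8P = 6P - 220, gives P* = 42 and Q* = 32.
Because the ceiling (40) lies below the market-clearing price, it is binding.
At P = 40: Qd = 368 - 8·40 = 48 and Qs = 6·40 - 220 = 20.
Quantity traded falls to 20. At Q = 20 the demand price is (368 - 20)/8 = 43.5 and the supply price is (220 + 20)/6 = 40.
Deadweight loss = ½ · (43.5 - 40) · (32 - 20) = ½ · 3.5 · 12 = 21.

21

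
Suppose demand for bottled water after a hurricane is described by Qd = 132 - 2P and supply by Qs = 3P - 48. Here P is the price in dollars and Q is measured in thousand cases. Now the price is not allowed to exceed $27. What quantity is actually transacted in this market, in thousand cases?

33

Equilibrium: 132 - 2P = 3P - 48, so 180 = 5P and P* = 36, Q* = 60.
The ceiling of 27 is below the equilibrium price 36, so it binds.
At P = 27: Qd = 132 - 2·27 = 78 and Qs = 3·27 - 48 = 33.
The quantity actually transacted is the short side, supply: 33.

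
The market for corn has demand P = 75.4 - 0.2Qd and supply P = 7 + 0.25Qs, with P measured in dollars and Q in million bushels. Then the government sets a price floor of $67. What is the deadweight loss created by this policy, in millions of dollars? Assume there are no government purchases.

2722.5

Rearranging demand gives Qd = 377 - 5P; rearranging supply gives Qs = 4P - 28. Setting quantity demanded equal to quantity supplied, 377 - 5P = 4P - 28, gives P* = 45 and Q* = 152.
The floor of 67 is above the equilibrium price 45, so it binds.
At P = 67: Qd = 377 - 5·67 = 42 and Qs = 4·67 - 28 = 240.
Quantity traded falls to 42. At Q = 42 the demand price is (377 - 42)/5 = 67 and the supply price is (28 + 42)/4 = 17.5.
Deadweight loss = ½ · (67 - 17.5) · (152 - 42) = ½ · 49.5 · 110 = 2722.5.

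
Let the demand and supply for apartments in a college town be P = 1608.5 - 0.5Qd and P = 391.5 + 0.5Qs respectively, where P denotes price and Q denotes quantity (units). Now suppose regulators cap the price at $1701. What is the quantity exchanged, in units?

1217

Rearranging demand gives Qd = 3217 - 2P; rearranging supply gives Qs = 2P - 783. Equilibrium: 3217 - 2P = 2P - 783, so 4000 = 4P and P* = 1000, Q* = 1217.
Since 1701 is above P* = 1000, the ceiling does not bind and the free-market outcome prevails.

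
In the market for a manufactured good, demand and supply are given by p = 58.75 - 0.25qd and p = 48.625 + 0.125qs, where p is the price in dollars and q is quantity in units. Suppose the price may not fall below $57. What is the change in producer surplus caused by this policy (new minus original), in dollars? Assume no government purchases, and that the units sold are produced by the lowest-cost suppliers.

10

Rearranging demand gives qd = 235 - 4p; rearranging supply gives qs = 8p - 389. In a free market, 235 - 4p = 8p - 389 gives the equilibrium p* = 52, q* = 27.
Because the floor (57) lies above the market-clearing price, it is binding.
At p = 57: qd = 235 - 4·57 = 7 and qs = 8·57 - 389 = 67.
Producer surplus without the control is ½ · (52 - 48.625) · 27 = 45.5625.
With the floor, 7 units are sold at 57. The supply price at q = 7 is 49.5, so PS = ½ · [(57 - 48.625) + (57 - 49.5)] · 7 = 55.5625.
Change in producer surplus = 55.5625 - 45.5625 = 10.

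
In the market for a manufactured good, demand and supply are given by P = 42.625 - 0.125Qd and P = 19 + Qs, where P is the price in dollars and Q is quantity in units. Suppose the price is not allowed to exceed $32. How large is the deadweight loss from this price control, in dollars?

36

Rearranging demand gives Qd = 341 - 8P; rearranging supply gives Qs = P - 19. In a free market, 341 - 8P = P - 19 gives the equilibrium P* = 40, Q* = 21.
The ceiling of 32 is below the equilibrium price 40, so it binds.
At P = 32: Qd = 341 - 8·32 = 85 and Qs = 32 - 19 = 13.
Quantity traded falls to 13. At Q = 13 the demand price is (341 - 13)/8 = 41 and the supply price is 19 + 13 = 32.
Deadweight loss = ½ · (41 - 32) · (21 - 13) = ½ · 9 · 8 = 36.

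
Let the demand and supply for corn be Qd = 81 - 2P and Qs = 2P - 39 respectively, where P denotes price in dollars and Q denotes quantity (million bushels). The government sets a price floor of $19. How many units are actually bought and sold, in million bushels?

21

In a free market, 81 - 2P = 2P - 39 gives the equilibrium P* = 30, Q* = 21.
Since 19 is below P* = 30, the floor does not bind and the free-market outcome prevails.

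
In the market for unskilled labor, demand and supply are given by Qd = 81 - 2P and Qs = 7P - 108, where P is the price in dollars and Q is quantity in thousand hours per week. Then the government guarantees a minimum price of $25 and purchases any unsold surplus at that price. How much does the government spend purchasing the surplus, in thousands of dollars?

900

Without the control the market clears where 81 - 2P = 7P - 108, i.e. P* = 21 and Q* = 39.
The floor of 25 is above the equilibrium price 21, so it binds.
At P = 25: Qd = 81 - 2·25 = 31 and Qs = 7·25 - 108 = 67.
Surplus = Qs - Qd = 36.
Government expenditure = surplus × support price = 36 × 25 = 900.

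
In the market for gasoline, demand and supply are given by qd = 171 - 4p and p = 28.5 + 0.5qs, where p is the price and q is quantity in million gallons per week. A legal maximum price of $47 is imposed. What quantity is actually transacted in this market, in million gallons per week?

Rearranging supply gives qs = 2p - 57. Equilibrium: 171 - 4p = 2p - 57, so 228 = 6p and p* = 38, q* = 19.
Since 47 is above p* = 38, the ceiling does not bind and the free-market outcome prevails.

19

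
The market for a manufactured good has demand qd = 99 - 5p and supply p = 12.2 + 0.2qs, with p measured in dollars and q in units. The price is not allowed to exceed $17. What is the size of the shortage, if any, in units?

Rearranging supply gives qs = 5p - 61. Setting quantity demanded equal to quantity supplied, 99 - 5p = 5p - 61, gives p* = 16 and q* = 19.
The ceiling of 17 is above the equilibrium price 16, so it is not binding; the market clears at p* = 16, q* = 19.
Since the control does not bind, there is no shortage.

0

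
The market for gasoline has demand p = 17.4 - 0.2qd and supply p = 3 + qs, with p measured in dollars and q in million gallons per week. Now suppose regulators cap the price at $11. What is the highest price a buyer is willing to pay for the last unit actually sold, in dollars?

Rearranging demand gives qd = 87 - 5p; rearranging supply gives qs = p - 3. Setting quantity demanded equal to quantity supplied, 87 - 5p = p - 3, gives p* = 15 and q* = 12.
Because the ceiling (11) lies below the market-clearing price, it is binding.
At p = 11: qd = 87 - 5·11 = 32 and qs = 11 - 3 = 8.
Only 8 units reach the market. On the demand curve, the marginal buyer's willingness to pay at q = 8 is (87 - 8)/5 = 15.8.

15.8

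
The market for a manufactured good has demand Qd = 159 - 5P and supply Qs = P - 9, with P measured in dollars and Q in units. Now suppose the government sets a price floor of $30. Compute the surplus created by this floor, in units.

12

Equilibrium: 159 - 5P = P - 9, so 168 = 6P and P* = 28, Q* = 19.
The floor of 30 is above the equilibrium price 28, so it binds.
At P = 30: Qd = 159 - 5·30 = 9 and Qs = 30 - 9 = 21.
Surplus = Qs - Qd = 21 - 9 = 12.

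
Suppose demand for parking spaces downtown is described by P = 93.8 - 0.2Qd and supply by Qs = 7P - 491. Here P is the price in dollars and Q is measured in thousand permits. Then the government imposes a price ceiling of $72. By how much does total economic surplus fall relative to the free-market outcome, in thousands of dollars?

537.6

Rearranging demand gives Qd = 469 - 5P. In a free market, 469 - 5P = 7P - 491 gives the equilibrium P* = 80, Q* = 69.
Since 72 < 80, the ceiling is binding.
At P = 72: Qd = 469 - 5·72 = 109 and Qs = 7·72 - 491 = 13.
Quantity traded falls to 13. At Q = 13 the demand price is (469 - 13)/5 = 91.2 and the supply price is (491 + 13)/7 = 72.
Deadweight loss = ½ · (91.2 - 72) · (69 - 13) = ½ · 19.2 · 56 = 537.6.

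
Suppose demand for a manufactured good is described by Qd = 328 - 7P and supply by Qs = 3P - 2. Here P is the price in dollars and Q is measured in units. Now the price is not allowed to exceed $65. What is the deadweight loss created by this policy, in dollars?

0

Setting quantity demanded equal to quantity supplied, 328 - 7P = 3P - 2, gives P* = 33 and Q* = 97.
Since 65 is above P* = 33, the ceiling does not bind and the free-market outcome prevails.
Since the control does not bind, no trades are prevented and deadweight loss is zero.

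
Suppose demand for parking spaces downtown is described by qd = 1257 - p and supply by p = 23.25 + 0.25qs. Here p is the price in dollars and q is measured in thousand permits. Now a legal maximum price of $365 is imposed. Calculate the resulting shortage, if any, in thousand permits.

Rearranging supply gives qs = 4p - 93. Setting quantity demanded equal to quantity supplied, 1257 - p = 4p - 93, gives p* = 270 and q* = 987.
Since 365 is above p* = 270, the ceiling does not bind and the free-market outcome prevails.
Since the control does not bind, there is no shortage.

0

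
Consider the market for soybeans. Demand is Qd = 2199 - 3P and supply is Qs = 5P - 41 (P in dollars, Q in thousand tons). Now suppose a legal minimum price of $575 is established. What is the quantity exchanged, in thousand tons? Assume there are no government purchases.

In a free market, 2199 - 3P = 5P - 41 gives the equilibrium P* = 280, Q* = 1359.
Since 575 > 280, the floor is binding.
At P = 575: Qd = 2199 - 3·575 = 474 and Qs = 5·575 - 41 = 2834.
The quantity actually transacted is the short side, demand: 474.

474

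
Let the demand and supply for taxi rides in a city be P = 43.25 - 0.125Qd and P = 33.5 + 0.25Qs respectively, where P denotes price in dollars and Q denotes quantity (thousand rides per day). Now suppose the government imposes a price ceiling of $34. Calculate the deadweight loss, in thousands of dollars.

Rearranging demand gives Qd = 346 - 8P; rearranging supply gives Qs = 4P - 134. Without the control the market clears where 346 - 8P = 4P - 134, i.e. P* = 40 and Q* = 26.
The ceiling of 34 is below the equilibrium price 40, so it binds.
At P = 34: Qd = 346 - 8·34 = 74 and Qs = 4·34 - 134 = 2.
Quantity traded falls to 2. At Q = 2 the demand price is (346 - 2)/8 = 43 and the supply price is (134 + 2)/4 = 34.
Deadweight loss = ½ · (43 - 34) · (26 - 2) = ½ · 9 · 24 = 108.

108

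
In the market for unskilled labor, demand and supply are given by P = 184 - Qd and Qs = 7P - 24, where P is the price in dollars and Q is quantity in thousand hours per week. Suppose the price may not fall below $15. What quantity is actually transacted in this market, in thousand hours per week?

Rearranging demand gives Qd = 184 - P. Setting quantity demanded equal to quantity supplied, 184 - P = 7P - 24, gives P* = 26 and Q* = 158.
The floor of 15 is below the equilibrium price 26, so it is not binding; the market clears at P* = 26, Q* = 158.

158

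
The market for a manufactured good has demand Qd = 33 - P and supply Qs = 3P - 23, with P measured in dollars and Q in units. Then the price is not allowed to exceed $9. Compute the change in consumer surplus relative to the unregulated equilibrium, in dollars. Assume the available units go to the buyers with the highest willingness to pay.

-92.5

In a free market, 33 - P = 3P - 23 gives the equilibrium P* = 14, Q* = 19.
Because the ceiling (9) lies below the market-clearing price, it is binding.
At P = 9: Qd = 33 - 9 = 24 and Qs = 3·9 - 23 = 4.
Consumer surplus without the control is ½ · (33 - 14) · 19 = 180.5.
With the ceiling, 4 units are sold at 9 (assume they go to the highest-value buyers). The demand price at Q = 4 is 29, so CS = ½ · [(33 - 9) + (29 - 9)] · 4 = 88.
Change in consumer surplus = 88 - 180.5 = -92.5.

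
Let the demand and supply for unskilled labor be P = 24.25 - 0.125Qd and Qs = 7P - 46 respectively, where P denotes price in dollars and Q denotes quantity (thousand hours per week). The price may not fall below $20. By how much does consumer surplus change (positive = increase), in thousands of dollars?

-200

Rearranging demand gives Qd = 194 - 8P. Setting quantity demanded equal to quantity supplied, 194 - 8P = 7P - 46, gives P* = 16 and Q* = 66.
The floor of 20 is above the equilibrium price 16, so it binds.
At P = 20: Qd = 194 - 8·20 = 34 and Qs = 7·20 - 46 = 94.
Consumer surplus without the control is ½ · (24.25 - 16) · 66 = 272.25.
With the floor, consumers buy 34 units at 20, so CS = ½ · (24.25 - 20) · 34 = 72.25.
Change in consumer surplus = 72.25 - 272.25 = -200.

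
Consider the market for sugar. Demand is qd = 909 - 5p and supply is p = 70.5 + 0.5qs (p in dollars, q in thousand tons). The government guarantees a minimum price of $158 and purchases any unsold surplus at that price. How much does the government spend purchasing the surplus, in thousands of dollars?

8848

Rearranging supply gives qs = 2p - 141. Setting quantity demanded equal to quantity supplied, 909 - 5p = 2p - 141, gives p* = 150 and q* = 159.
Because the floor (158) lies above the market-clearing price, it is binding.
At p = 158: qd = 909 - 5·158 = 119 and qs = 2·158 - 141 = 175.
Surplus = qs - qd = 56.
Government expenditure = surplus × support price = 56 × 158 = 8848.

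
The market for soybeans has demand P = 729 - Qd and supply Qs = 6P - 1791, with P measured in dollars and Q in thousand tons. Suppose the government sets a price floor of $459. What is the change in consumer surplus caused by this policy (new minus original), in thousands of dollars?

Rearranging demand gives Qd = 729 - P. Setting quantity demanded equal to quantity supplied, 729 - P = 6P - 1791, gives P* = 360 and Q* = 369.
Because the floor (459) lies above the market-clearing price, it is binding.
At P = 459: Qd = 729 - 459 = 270 and Qs = 6·459 - 1791 = 963.
Consumer surplus without the control is ½ · (729 - 360) · 369 = 68080.5.
With the floor, consumers buy 270 units at 459, so CS = ½ · (729 - 459) · 270 = 36450.
Change in consumer surplus = 36450 - 68080.5 = -31630.5.

-31630.5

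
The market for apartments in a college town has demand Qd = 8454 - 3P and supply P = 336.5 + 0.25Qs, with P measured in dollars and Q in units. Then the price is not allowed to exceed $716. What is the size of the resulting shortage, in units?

4788

Rearranging supply gives Qs = 4P - 1346. Equilibrium: 8454 - 3P = 4P - 1346, so 9800 = 7P and P* = 1400, Q* = 4254.
The ceiling of 716 is below the equilibrium price 1400, so it binds.
At P = 716: Qd = 8454 - 3·716 = 6306 and Qs = 4·716 - 1346 = 1518.
Shortage = Qd - Qs = 6306 - 1518 = 4788.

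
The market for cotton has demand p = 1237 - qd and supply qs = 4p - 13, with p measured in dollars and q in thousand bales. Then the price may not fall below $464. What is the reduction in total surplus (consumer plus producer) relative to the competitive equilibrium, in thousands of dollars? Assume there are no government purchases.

28622.5

Rearranging demand gives qd = 1237 - p. Equilibrium: 1237 - p = 4p - 13, so 1250 = 5p and p* = 250, q* = 987.
Because the floor (464) lies above the market-clearing price, it is binding.
At p = 464: qd = 1237 - 464 = 773 and qs = 4·464 - 13 = 1843.
Quantity traded falls to 773. At q = 773 the demand price is 1237 - 773 = 464 and the supply price is (13 + 773)/4 = 196.5.
Deadweight loss = ½ · (464 - 196.5) · (987 - 773) = ½ · 267.5 · 214 = 28622.5.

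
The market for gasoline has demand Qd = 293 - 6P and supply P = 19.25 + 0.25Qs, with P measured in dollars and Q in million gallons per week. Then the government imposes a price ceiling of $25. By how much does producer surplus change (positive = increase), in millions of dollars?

Rearranging supply gives Qs = 4P - 77. Equilibrium: 293 - 6P = 4P - 77, so 370 = 10P and P* = 37, Q* = 71.
Since 25 < 37, the ceiling is binding.
At P = 25: Qd = 293 - 6·25 = 143 and Qs = 4·25 - 77 = 23.
Producer surplus without the control is ½ · (37 - 19.25) · 71 = 630.125.
With the ceiling, producers sell 23 units at 25, so PS = ½ · (25 - 19.25) · 23 = 66.125.
Change in producer surplus = 66.125 - 630.125 = -564.

-564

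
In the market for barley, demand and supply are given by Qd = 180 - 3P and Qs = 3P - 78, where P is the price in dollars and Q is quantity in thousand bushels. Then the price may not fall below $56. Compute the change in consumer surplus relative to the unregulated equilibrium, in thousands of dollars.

Without the control the market clears where 180 - 3P = 3P - 78, i.e. P* = 43 and Q* = 51.
Because the floor (56) lies above the market-clearing price, it is binding.
At P = 56: Qd = 180 - 3·56 = 12 and Qs = 3·56 - 78 = 90.
Consumer surplus without the control is ½ · (60 - 43) · 51 = 433.5.
With the floor, consumers buy 12 units at 56, so CS = ½ · (60 - 56) · 12 = 24.
Change in consumer surplus = 24 - 433.5 = -409.5.

-409.5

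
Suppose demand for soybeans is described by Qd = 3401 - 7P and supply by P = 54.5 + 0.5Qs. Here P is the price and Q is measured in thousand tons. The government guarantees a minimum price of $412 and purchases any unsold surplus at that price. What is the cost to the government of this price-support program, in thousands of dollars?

81576

Rearranging supply gives Qs = 2P - 109. Setting quantity demanded equal to quantity supplied, 3401 - 7P = 2P - 109, gives P* = 390 and Q* = 671.
Because the floor (412) lies above the market-clearing price, it is binding.
At P = 412: Qd = 3401 - 7·412 = 517 and Qs = 2·412 - 109 = 715.
Surplus = Qs - Qd = 198.
Government expenditure = surplus × support price = 198 × 412 = 81576.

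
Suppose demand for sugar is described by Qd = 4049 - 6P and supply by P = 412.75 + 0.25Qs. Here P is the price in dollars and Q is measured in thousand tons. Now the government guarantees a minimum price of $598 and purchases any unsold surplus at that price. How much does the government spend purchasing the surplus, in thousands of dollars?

167440

Rearranging supply gives Qs = 4P - 1651. Setting quantity demanded equal to quantity supplied, 4049 - 6P = 4P - 1651, gives P* = 570 and Q* = 629.
The floor of 598 is above the equilibrium price 570, so it binds.
At P = 598: Qd = 4049 - 6·598 = 461 and Qs = 4·598 - 1651 = 741.
Surplus = Qs - Qd = 280.
Government expenditure = surplus × support price = 280 × 598 = 167440.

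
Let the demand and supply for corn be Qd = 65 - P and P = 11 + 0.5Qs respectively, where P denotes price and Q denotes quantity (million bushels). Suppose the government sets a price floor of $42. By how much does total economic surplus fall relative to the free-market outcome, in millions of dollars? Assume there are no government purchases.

126.75

Rearranging supply gives Qs = 2P - 22. Equilibrium: 65 - P = 2P - 22, so 87 = 3P and P* = 29, Q* = 36.
Because the floor (42) lies above the market-clearing price, it is binding.
At P = 42: Qd = 65 - 42 = 23 and Qs = 2·42 - 22 = 62.
Quantity traded falls to 23. At Q = 23 the demand price is 65 - 23 = 42 and the supply price is (22 + 23)/2 = 22.5.
Deadweight loss = ½ · (42 - 22.5) · (36 - 23) = ½ · 19.5 · 13 = 126.75.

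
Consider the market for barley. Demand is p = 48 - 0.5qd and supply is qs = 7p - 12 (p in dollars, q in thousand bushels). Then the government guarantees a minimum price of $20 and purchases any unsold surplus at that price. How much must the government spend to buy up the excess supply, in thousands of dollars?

1440

Rearranging demand gives qd = 96 - 2p. Equilibrium: 96 - 2p = 7p - 12, so 108 = 9p and p* = 12, q* = 72.
Since 20 > 12, the floor is binding.
At p = 20: qd = 96 - 2·20 = 56 and qs = 7·20 - 12 = 128.
Surplus = qs - qd = 72.
Government expenditure = surplus × support price = 72 × 20 = 1440.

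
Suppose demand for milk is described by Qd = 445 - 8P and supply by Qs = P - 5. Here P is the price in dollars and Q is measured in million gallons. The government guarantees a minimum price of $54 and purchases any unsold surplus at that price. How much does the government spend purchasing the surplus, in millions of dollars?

1944

Equilibrium: 445 - 8P = P - 5, so 450 = 9P and P* = 50, Q* = 45.
Because the floor (54) lies above the market-clearing price, it is binding.
At P = 54: Qd = 445 - 8·54 = 13 and Qs = 54 - 5 = 49.
Surplus = Qs - Qd = 36.
Government expenditure = surplus × support price = 36 × 54 = 1944.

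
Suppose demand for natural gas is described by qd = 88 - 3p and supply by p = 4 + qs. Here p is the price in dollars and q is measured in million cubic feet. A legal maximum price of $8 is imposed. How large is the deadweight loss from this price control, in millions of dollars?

Rearranging supply gives qs = p - 4. Equilibrium: 88 - 3p = p - 4, so 92 = 4p and p* = 23, q* = 19.
The ceiling of 8 is below the equilibrium price 23, so it binds.
At p = 8: qd = 88 - 3·8 = 64 and qs = 8 - 4 = 4.
Quantity traded falls to 4. At q = 4 the demand price is (88 - 4)/3 = 28 and the supply price is 4 + 4 = 8.
Deadweight loss = ½ · (28 - 8) · (19 - 4) = ½ · 20 · 15 = 150.

150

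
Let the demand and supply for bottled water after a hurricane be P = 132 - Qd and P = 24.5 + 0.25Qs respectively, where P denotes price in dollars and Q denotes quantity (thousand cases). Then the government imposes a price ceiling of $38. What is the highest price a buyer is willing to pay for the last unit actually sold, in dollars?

Rearranging demand gives Qd = 132 - P; rearranging supply gives Qs = 4P - 98. Without the control the market clears where 132 - P = 4P - 98, i.e. P* = 46 and Q* = 86.
The ceiling of 38 is below the equilibrium price 46, so it binds.
At P = 38: Qd = 132 - 38 = 94 and Qs = 4·38 - 98 = 54.
Only 54 units reach the market. On the demand curve, the marginal buyer's willingness to pay at Q = 54 is (132 - 54) = 78.

78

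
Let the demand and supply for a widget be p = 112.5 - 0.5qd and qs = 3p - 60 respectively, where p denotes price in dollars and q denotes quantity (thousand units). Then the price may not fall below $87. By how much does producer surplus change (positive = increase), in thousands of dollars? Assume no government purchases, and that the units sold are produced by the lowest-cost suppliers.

930

Rearranging demand gives qd = 225 - 2p. Equilibrium: 225 - 2p = 3p - 60, so 285 = 5p and p* = 57, q* = 111.
The floor of 87 is above the equilibrium price 57, so it binds.
At p = 87: qd = 225 - 2·87 = 51 and qs = 3·87 - 60 = 201.
Producer surplus without the control is ½ · (57 - 20) · 111 = 2053.5.
With the floor, 51 units are sold at 87. The supply price at q = 51 is 37, so PS = ½ · [(87 - 20) + (87 - 37)] · 51 = 2983.5.
Change in producer surplus = 2983.5 - 2053.5 = 930.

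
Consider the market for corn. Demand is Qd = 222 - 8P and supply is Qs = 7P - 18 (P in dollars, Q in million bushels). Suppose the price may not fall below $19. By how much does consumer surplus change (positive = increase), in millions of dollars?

-246

Setting quantity demanded equal to quantity supplied, 222 - 8P = 7P - 18, gives P* = 16 and Q* = 94.
The floor of 19 is above the equilibrium price 16, so it binds.
At P = 19: Qd = 222 - 8·19 = 70 and Qs = 7·19 - 18 = 115.
Consumer surplus without the control is ½ · (27.75 - 16) · 94 = 552.25.
With the floor, consumers buy 70 units at 19, so CS = ½ · (27.75 - 19) · 70 = 306.25.
Change in consumer surplus = 306.25 - 552.25 = -246.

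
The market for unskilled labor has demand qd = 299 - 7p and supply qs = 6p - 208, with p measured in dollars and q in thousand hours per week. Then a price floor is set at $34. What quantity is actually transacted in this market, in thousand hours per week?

Setting quantity demanded equal to quantity supplied, 299 - 7p = 6p - 208, gives p* = 39 and q* = 26.
Since 34 is below p* = 39, the floor does not bind and the free-market outcome prevails.

26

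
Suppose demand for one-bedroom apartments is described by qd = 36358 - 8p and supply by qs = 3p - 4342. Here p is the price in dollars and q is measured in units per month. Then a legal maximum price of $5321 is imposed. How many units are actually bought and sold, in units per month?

Equilibrium: 36358 - 8p = 3p - 4342, so 40700 = 11p and p* = 3700, q* = 6758.
The ceiling of 5321 is above the equilibrium price 3700, so it is not binding; the market clears at p* = 3700, q* = 6758.

6758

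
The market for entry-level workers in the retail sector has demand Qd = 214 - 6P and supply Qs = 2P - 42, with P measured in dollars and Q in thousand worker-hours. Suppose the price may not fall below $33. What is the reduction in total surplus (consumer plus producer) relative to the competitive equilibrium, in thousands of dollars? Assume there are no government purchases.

Equilibrium: 214 - 6P = 2P - 42, so 256 = 8P and P* = 32, Q* = 22.
Since 33 > 32, the floor is binding.
At P = 33: Qd = 214 - 6·33 = 16 and Qs = 2·33 - 42 = 24.
Quantity traded falls to 16. At Q = 16 the demand price is (214 - 16)/6 = 33 and the supply price is (42 + 16)/2 = 29.
Deadweight loss = ½ · (33 - 29) · (22 - 16) = ½ · 4 · 6 = 12.

12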